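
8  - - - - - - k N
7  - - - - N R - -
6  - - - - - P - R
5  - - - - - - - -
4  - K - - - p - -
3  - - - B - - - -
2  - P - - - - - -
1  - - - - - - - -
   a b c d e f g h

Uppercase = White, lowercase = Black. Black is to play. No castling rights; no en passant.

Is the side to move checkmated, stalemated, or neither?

Black to move; black king on g8.
In check: yes, from the white knight on e7.
King squares — f7: attacked by Nh8; g7: attacked by Pf6; h7: attacked by Bd3; f8: attacked by Rf7; h8: attacked by Rh6.
Legal moves for Black: none.
In check with no legal moves → checkmate.

checkmate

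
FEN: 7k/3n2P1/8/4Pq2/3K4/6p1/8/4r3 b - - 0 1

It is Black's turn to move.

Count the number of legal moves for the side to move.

Black to move; king on h8.
In check: yes, from the white pawn on g7.
Legal moves: Kg8, Kh7, Kxg7.
Count: 3.

3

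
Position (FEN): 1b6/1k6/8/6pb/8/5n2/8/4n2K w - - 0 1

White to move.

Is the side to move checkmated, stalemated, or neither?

stalemate

White to move; white king on h1.
In check: no.
King squares — g1: attacked by Nf3; g2: attacked by Ne1; h2: attacked by Nf3.
Legal moves for White: none.
Not in check and no legal moves → stalemate.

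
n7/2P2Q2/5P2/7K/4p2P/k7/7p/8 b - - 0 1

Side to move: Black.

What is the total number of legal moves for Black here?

10

Black to move; king on a3.
In check: no.
Legal moves: Nxc7, Nb6, Kb4, Ka4, Kb2, e3, h1=Q, h1=R, h1=B, h1=N.
Count: 10.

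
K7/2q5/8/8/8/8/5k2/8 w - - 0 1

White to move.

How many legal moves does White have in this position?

0

White to move; king on a8.
In check: no.
Legal moves: none.
Count: 0.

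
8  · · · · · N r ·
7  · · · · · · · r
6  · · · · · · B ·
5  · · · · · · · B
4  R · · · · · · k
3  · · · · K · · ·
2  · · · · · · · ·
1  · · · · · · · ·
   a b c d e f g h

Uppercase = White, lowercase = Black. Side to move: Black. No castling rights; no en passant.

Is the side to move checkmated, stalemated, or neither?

neither

Black to move; black king on h4.
In check: yes, from the white rook on a4.
Legal moves for Black: Kg5, Kh3, Kg3.
Black is in check but has 3 legal moves → neither.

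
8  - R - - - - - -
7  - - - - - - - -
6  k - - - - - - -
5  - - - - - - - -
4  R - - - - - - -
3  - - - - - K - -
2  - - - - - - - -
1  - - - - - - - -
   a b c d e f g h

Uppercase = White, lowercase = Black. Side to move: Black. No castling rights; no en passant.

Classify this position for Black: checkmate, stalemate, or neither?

checkmate

Black to move; black king on a6.
In check: yes, from the white rook on a4.
King squares — a5: attacked by Ra4; b5: attacked by Rb8; b6: attacked by Rb8; a7: attacked by Ra4; b7: attacked by Rb8.
Legal moves for Black: none.
In check with no legal moves → checkmate.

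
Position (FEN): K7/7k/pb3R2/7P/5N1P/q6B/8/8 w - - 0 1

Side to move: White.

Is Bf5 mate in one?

no

After Bf5: black king on h7; in check: yes, from the white bishop on f5.
Black has 3 legal replies: Kh8, Kg8, Kg7.
In check but a legal move exists → not checkmate.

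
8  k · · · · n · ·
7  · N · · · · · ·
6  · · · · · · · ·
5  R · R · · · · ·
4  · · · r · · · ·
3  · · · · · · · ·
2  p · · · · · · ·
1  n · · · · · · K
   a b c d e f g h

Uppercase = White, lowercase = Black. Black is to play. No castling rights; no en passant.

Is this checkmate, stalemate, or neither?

Black to move; black king on a8.
In check: yes, from the white rook on a5.
Legal moves for Black: Kb8, Kxb7.
Black is in check but has 2 legal moves → neither.

neither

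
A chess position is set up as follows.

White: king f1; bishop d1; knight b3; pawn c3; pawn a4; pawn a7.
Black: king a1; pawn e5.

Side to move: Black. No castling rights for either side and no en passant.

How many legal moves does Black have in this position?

3

Black to move; king on a1.
In check: yes, from the white knight on b3.
Legal moves: Kb2, Ka2, Kb1.
Count: 3.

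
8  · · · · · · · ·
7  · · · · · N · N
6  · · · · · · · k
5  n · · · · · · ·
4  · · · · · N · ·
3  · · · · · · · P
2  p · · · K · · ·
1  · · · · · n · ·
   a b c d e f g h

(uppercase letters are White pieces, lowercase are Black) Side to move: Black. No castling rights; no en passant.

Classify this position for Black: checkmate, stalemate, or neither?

Black to move; black king on h6.
In check: yes, from the white knight on f7.
Legal moves for Black: Kxh7, Kg7.
Black is in check but has 2 legal moves → neither.

neither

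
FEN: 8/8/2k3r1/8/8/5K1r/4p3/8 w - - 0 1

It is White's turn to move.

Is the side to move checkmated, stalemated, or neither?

White to move; white king on f3.
In check: yes, from the black rook on h3.
Legal moves for White: Kf4, Ke4, Kf2, Kxe2.
White is in check but has 4 legal moves → neither.

neither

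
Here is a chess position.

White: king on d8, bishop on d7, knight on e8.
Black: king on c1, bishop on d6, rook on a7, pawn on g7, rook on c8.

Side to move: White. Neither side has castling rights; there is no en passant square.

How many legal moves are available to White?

White to move; king on d8.
In check: yes, from the black rook on c8.
Legal moves: Kxc8, Bxc8.
Count: 2.

2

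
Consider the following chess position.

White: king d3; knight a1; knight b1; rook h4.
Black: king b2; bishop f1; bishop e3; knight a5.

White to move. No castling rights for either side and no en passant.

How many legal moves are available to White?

White to move; king on d3.
In check: yes, from the black bishop on f1.
Legal moves: Ke4, Kxe3.
Count: 2.

2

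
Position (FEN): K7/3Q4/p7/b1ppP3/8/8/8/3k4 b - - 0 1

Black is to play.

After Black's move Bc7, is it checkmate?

After Bc7: white king on a8; in check: no.
White is not in check, so this cannot be checkmate.

no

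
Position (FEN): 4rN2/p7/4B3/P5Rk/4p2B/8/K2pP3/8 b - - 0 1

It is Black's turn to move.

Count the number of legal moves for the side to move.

Black to move; king on h5.
In check: yes, from the white rook on g5.
Legal moves: Kh6, Kxh4.
Count: 2.

2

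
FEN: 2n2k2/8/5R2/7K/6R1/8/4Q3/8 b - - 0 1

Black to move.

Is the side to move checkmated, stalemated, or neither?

checkmate

Black to move; black king on f8.
In check: yes, from the white rook on f6.
King squares — e7: attacked by Qe2; f7: attacked by Rf6; g7: attacked by Rg4; e8: attacked by Qe2; g8: attacked by Rg4.
Legal moves for Black: none.
In check with no legal moves → checkmate.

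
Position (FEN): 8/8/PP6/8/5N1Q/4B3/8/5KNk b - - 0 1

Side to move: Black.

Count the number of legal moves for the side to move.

Black to move; king on h1.
In check: yes, from the white queen on h4.
Legal moves: none.
Count: 0.

0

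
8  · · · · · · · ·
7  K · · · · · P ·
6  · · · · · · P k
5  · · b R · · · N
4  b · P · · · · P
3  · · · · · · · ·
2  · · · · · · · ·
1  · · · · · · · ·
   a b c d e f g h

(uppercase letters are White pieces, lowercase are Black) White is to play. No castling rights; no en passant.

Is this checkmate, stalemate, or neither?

neither

White to move; white king on a7.
In check: yes, from the black bishop on c5.
Legal moves for White: Kb8, Ka8, Kb7, Ka6, Rxc5.
White is in check but has 5 legal moves → neither.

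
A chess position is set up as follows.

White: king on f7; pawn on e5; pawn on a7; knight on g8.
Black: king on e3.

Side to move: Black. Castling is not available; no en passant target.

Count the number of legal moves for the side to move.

Black to move; king on e3.
In check: no.
Legal moves: Kf4, Ke4, Kd4, Kf3, Kd3, Kf2, Ke2, Kd2.
Count: 8.

8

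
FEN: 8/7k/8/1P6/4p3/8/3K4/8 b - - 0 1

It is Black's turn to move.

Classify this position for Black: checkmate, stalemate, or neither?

neither

Black to move; black king on h7.
In check: no.
Legal moves for Black: Kh8, Kg8, Kg7, Kh6, Kg6, e3+.
Black has 6 legal moves and is not in check → neither.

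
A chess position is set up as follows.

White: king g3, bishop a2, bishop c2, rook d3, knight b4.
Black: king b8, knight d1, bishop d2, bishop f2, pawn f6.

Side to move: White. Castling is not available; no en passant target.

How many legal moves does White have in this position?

5

White to move; king on g3.
In check: yes, from the black bishop on f2.
Legal moves: Kg4, Kh3, Kf3, Kh2, Kg2.
Count: 5.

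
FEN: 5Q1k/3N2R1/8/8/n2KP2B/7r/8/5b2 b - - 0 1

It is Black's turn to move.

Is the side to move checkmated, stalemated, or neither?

checkmate

Black to move; black king on h8.
In check: yes, from the white queen on f8.
King squares — g7: attacked by Qf8; h7: attacked by Rg7; g8: attacked by Rg7.
Legal moves for Black: none.
In check with no legal moves → checkmate.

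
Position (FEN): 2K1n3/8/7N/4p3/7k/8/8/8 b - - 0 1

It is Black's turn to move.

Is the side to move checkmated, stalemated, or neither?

Black to move; black king on h4.
In check: no.
Legal moves for Black: Ng7, Nc7, Nf6, Nd6+, Kh5, Kg5, Kh3, Kg3, e4.
Black has 9 legal moves and is not in check → neither.

neither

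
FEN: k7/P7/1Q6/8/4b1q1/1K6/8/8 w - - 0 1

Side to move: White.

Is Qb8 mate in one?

After Qb8: black king on a8; in check: yes, from the white queen on b8.
King squares — a7: attacked by Qb8; b7: attacked by Qb8; b8: attacked by Pa7.
Black has no legal moves → checkmate.

yes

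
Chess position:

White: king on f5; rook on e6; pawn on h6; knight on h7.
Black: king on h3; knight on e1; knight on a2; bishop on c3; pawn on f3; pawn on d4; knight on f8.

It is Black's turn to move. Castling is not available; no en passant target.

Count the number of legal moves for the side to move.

20

Black to move; king on h3.
In check: no.
Legal moves: Nxh7, Nd7, Ng6, Nxe6, Kh4, Kg3, Kh2, Kg2, Ba5, Bb4, Bd2, Bb2, Ba1, Nb4, Nc1, Nd3, Ng2, Nc2, d3, f2.
Count: 20.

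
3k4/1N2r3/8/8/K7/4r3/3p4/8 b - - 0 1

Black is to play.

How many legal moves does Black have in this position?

5

Black to move; king on d8.
In check: yes, from the white knight on b7.
Legal moves: Ke8, Kc8, Kd7, Kc7, Rxb7.
Count: 5.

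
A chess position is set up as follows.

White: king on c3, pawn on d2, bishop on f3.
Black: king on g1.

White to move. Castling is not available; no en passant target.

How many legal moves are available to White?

White to move; king on c3.
In check: no.
Legal moves: Ba8, Bb7, Bc6, Bh5, Bd5, Bg4, Be4, Bg2, Be2, Bh1, Bd1, Kd4, Kc4, Kb4, Kd3, Kb3, Kc2, Kb2, d3, d4.
Count: 20.

20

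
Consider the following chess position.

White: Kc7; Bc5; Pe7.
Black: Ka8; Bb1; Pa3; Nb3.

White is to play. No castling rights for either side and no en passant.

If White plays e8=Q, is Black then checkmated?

After e8=Q: black king on a8; in check: yes, from the white queen on e8.
King squares — a7: attacked by Bc5; b7: attacked by Kc7; b8: attacked by Kc7.
Black has no legal moves → checkmate.

yes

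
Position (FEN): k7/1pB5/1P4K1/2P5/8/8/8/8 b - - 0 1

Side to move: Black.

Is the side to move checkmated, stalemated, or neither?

stalemate

Black to move; black king on a8.
In check: no.
King squares — a7: attacked by Pb6; b7: own pawn; b8: attacked by Bc7.
Legal moves for Black: none.
Not in check and no legal moves → stalemate.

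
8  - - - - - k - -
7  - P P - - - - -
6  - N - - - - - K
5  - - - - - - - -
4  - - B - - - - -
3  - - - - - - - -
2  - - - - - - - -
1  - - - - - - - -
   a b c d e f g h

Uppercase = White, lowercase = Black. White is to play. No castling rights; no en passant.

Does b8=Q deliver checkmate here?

no

After b8=Q: black king on f8; in check: yes, from the white queen on b8.
Black has 1 legal reply: Ke7.
In check but a legal move exists → not checkmate.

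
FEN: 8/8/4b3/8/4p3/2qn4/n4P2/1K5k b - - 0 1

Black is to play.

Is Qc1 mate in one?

After Qc1: white king on b1; in check: yes, from the black queen on c1.
King squares — a1: attacked by Qc1; c1: attacked by Na2; a2: attacked by Be6; b2: attacked by Qc1; c2: attacked by Qc1.
White has no legal moves → checkmate.

yes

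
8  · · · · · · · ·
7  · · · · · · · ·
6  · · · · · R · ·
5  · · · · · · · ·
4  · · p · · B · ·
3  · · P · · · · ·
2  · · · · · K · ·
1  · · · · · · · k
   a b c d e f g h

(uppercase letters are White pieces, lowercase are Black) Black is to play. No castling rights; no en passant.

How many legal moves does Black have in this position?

0

Black to move; king on h1.
In check: no.
Legal moves: none.
Count: 0.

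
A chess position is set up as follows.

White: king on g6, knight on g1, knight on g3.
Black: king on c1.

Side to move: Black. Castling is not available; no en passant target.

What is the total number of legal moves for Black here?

Black to move; king on c1.
In check: no.
Legal moves: Kd2, Kc2, Kb2, Kd1, Kb1.
Count: 5.

5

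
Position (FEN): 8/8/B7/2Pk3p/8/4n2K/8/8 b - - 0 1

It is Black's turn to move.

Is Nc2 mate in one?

no

After Nc2: white king on h3; in check: no.
White is not in check, so this cannot be checkmate.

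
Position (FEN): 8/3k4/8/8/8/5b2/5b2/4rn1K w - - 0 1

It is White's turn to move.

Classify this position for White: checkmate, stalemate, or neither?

checkmate

White to move; white king on h1.
In check: yes, from the black bishop on f3.
King squares — g1: attacked by Bf2; g2: attacked by Bf3; h2: attacked by Nf1.
Legal moves for White: none.
In check with no legal moves → checkmate.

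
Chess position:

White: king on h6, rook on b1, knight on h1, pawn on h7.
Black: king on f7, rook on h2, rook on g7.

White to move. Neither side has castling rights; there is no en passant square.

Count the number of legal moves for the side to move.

White to move; king on h6.
In check: yes, from the black rook on h2.
Legal moves: none.
Count: 0.

0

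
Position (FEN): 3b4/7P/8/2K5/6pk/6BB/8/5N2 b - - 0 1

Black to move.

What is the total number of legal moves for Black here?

3

Black to move; king on h4.
In check: yes, from the white bishop on g3.
Legal moves: Kh5, Kg5, Kxh3.
Count: 3.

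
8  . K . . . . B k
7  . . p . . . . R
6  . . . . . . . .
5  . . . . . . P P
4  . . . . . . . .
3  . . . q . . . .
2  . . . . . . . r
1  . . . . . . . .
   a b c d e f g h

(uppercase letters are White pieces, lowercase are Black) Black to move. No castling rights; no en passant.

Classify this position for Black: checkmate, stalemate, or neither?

Black to move; black king on h8.
In check: yes, from the white rook on h7.
Legal moves for Black: Kxg8, Qxh7.
Black is in check but has 2 legal moves → neither.

neither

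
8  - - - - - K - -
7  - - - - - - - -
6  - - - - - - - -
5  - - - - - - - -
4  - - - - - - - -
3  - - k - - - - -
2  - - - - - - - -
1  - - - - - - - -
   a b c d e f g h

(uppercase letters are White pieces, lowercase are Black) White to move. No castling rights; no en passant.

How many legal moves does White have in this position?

5

White to move; king on f8.
In check: no.
Legal moves: Kg8, Ke8, Kg7, Kf7, Ke7.
Count: 5.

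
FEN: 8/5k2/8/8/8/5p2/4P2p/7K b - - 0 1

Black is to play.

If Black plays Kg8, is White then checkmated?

After Kg8: white king on h1; in check: no.
White is not in check, so this cannot be checkmate.

no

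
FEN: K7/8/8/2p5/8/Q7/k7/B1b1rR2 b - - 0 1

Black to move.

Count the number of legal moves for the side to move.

Black to move; king on a2.
In check: yes, from the white queen on a3.
Legal moves: Kxa3, Kb1, Bxa3.
Count: 3.

3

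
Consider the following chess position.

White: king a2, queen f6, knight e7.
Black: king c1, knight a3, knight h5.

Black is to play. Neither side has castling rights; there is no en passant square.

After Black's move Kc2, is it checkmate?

After Kc2: white king on a2; in check: no.
White is not in check, so this cannot be checkmate.

no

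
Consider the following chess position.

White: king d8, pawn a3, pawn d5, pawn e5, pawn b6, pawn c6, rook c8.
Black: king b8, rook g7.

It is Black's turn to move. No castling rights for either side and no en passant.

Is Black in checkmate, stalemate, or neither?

Black to move; black king on b8.
In check: yes, from the white rook on c8.
King squares — a7: attacked by Pb6; b7: attacked by Pc6; c7: attacked by Pb6; a8: attacked by Rc8; c8: attacked by Kd8.
Legal moves for Black: none.
In check with no legal moves → checkmate.

checkmate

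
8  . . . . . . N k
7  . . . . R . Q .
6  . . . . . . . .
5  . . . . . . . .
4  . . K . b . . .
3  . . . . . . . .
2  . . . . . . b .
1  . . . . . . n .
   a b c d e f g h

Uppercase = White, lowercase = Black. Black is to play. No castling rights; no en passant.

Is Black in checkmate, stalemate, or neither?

checkmate

Black to move; black king on h8.
In check: yes, from the white queen on g7.
King squares — g7: attacked by Re7; h7: attacked by Qg7; g8: attacked by Qg7.
Legal moves for Black: none.
In check with no legal moves → checkmate.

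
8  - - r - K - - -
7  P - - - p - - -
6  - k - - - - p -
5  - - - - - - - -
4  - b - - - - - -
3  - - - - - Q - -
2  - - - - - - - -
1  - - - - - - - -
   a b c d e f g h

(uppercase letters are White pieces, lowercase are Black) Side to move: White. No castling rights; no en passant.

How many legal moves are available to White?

2

White to move; king on e8.
In check: yes, from the black rook on c8.
Legal moves: Kf7, Kd7.
Count: 2.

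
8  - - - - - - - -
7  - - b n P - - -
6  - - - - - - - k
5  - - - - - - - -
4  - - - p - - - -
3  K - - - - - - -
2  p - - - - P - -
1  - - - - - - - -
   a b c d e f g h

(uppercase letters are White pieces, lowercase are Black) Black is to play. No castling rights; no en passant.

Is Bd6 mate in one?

no

After Bd6: white king on a3; in check: yes, from the black bishop on d6.
White has 4 legal replies: Ka4, Kb3, Kb2, Kxa2.
In check but a legal move exists → not checkmate.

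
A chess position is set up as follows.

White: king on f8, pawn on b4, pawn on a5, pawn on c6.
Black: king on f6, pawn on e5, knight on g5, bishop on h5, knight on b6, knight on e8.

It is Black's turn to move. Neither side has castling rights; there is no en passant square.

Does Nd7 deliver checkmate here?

After Nd7: white king on f8; in check: yes, from the black knight on d7.
White has 2 legal replies: Kg8, cxd7.
In check but a legal move exists → not checkmate.

no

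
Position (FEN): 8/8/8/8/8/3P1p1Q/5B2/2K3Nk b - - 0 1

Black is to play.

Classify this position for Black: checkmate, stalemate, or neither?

Black to move; black king on h1.
In check: yes, from the white queen on h3.
King squares — g1: attacked by Bf2; g2: attacked by Qh3; h2: attacked by Qh3.
Legal moves for Black: none.
In check with no legal moves → checkmate.

checkmate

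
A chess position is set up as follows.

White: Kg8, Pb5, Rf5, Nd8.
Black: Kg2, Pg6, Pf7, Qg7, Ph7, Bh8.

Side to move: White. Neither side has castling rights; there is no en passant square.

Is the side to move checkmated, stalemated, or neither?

checkmate

White to move; white king on g8.
In check: yes, from the black queen on g7.
King squares — f7: attacked by Qg7; g7: attacked by Bh8; h7: attacked by Qg7; f8: attacked by Qg7; h8: attacked by Qg7.
Legal moves for White: none.
In check with no legal moves → checkmate.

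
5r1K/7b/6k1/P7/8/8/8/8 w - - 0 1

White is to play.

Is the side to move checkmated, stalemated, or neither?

White to move; white king on h8.
In check: yes, from the black rook on f8.
King squares — g7: attacked by Kg6; h7: attacked by Kg6; g8: attacked by Bh7.
Legal moves for White: none.
In check with no legal moves → checkmate.

checkmate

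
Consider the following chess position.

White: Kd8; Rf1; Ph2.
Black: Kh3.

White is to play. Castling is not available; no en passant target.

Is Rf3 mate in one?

no

After Rf3: black king on h3; in check: yes, from the white rook on f3.
Black has 4 legal replies: Kh4, Kg4, Kxh2, Kg2.
In check but a legal move exists → not checkmate.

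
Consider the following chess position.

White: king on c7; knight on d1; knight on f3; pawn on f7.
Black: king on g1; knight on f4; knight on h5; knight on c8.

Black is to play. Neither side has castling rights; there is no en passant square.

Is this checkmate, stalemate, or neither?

Black to move; black king on g1.
In check: yes, from the white knight on f3.
Legal moves for Black: Kg2, Kh1, Kf1.
Black is in check but has 3 legal moves → neither.

neither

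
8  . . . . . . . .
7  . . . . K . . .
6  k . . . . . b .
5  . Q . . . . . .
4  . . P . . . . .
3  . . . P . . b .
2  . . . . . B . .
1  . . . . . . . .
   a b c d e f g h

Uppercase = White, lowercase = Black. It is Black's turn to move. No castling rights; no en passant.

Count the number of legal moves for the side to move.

0

Black to move; king on a6.
In check: yes, from the white queen on b5.
Legal moves: none.
Count: 0.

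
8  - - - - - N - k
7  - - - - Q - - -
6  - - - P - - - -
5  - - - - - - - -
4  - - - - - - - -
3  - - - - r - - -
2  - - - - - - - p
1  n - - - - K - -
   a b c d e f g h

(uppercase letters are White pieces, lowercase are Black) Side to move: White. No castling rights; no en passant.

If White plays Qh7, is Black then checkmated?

yes

After Qh7: black king on h8; in check: yes, from the white queen on h7.
King squares — g7: attacked by Qh7; h7: attacked by Nf8; g8: attacked by Qh7.
Black has no legal moves → checkmate.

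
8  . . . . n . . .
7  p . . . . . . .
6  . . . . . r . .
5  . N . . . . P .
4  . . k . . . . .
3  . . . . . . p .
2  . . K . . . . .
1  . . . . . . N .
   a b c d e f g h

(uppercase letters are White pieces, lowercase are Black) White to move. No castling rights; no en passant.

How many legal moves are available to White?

White to move; king on c2.
In check: no.
Legal moves: Nc7, Nxa7, Nd6+, Nd4, Nc3, Na3+, Kd2, Kb2, Kd1, Kc1, Kb1, Nh3, Nf3, Ne2, gxf6, g6.
Count: 16.

16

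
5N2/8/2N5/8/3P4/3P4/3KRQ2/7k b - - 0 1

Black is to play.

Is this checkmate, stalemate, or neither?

Black to move; black king on h1.
In check: no.
King squares — g1: attacked by Qf2; g2: attacked by Qf2; h2: attacked by Qf2.
Legal moves for Black: none.
Not in check and no legal moves → stalemate.

stalemate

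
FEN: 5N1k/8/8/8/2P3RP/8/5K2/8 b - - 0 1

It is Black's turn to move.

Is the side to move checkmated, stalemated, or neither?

stalemate

Black to move; black king on h8.
In check: no.
King squares — g7: attacked by Rg4; h7: attacked by Nf8; g8: attacked by Rg4.
Legal moves for Black: none.
Not in check and no legal moves → stalemate.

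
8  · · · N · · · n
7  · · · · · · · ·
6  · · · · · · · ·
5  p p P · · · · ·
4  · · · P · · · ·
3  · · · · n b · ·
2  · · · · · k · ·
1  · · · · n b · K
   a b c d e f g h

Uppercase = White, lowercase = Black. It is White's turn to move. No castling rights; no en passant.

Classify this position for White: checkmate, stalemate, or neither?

neither

White to move; white king on h1.
In check: yes, from the black bishop on f3.
King squares — g1: attacked by Kf2; g2: attacked by Ne1; h2: available.
Legal moves for White: Kh2.
White is in check but has 1 legal move → neither.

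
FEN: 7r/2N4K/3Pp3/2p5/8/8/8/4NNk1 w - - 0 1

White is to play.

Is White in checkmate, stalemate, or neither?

White to move; white king on h7.
In check: yes, from the black rook on h8.
King squares — g6: available; h6: attacked by Rh8; g7: available; g8: attacked by Rh8; h8: available.
Legal moves for White: Kxh8, Kg7, Kg6.
White is in check but has 3 legal moves → neither.

neither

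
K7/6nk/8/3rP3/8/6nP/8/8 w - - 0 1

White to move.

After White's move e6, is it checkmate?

no

After e6: black king on h7; in check: no.
Black is not in check, so this cannot be checkmate.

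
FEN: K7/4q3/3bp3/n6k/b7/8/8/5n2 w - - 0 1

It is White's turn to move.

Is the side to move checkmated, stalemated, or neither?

stalemate

White to move; white king on a8.
In check: no.
King squares — a7: attacked by Qe7; b7: attacked by Na5; b8: attacked by Bd6.
Legal moves for White: none.
Not in check and no legal moves → stalemate.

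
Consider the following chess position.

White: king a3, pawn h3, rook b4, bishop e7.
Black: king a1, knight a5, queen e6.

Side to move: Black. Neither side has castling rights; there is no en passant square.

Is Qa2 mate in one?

After Qa2: white king on a3; in check: yes, from the black queen on a2.
King squares — a2: attacked by Ka1; b2: attacked by Ka1; b3: attacked by Qa2; a4: attacked by Qa2; b4: own rook.
White has no legal moves → checkmate.

yes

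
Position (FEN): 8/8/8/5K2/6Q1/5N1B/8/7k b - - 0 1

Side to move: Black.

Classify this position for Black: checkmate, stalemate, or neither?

stalemate

Black to move; black king on h1.
In check: no.
King squares — g1: attacked by Nf3; g2: attacked by Bh3; h2: attacked by Nf3.
Legal moves for Black: none.
Not in check and no legal moves → stalemate.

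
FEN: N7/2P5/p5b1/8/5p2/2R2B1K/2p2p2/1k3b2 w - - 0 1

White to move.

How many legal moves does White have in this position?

4

White to move; king on h3.
In check: yes, from the black bishop on f1.
Legal moves: Kh4, Kg4, Kh2, Bg2.
Count: 4.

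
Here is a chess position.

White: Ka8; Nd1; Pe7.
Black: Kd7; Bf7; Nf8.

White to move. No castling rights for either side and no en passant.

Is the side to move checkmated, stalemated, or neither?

neither

White to move; white king on a8.
In check: no.
Legal moves for White: Kb8, Kb7, Ka7, Ne3, Nc3, Nf2, Nb2, exf8=Q, exf8=R, exf8=B, exf8=N+, e8=Q+, e8=R, e8=B+, e8=N.
White has 15 legal moves and is not in check → neither.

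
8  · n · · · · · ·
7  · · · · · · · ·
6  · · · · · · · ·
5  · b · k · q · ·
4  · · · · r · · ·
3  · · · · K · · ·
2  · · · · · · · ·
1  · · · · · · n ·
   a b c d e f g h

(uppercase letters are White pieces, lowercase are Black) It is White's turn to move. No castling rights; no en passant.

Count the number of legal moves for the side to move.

White to move; king on e3.
In check: yes, from the black rook on e4.
Legal moves: Kd2.
Count: 1.

1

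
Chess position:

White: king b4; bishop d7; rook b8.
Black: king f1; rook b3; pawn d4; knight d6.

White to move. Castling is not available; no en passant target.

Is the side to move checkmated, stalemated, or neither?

White to move; white king on b4.
In check: yes, from the black rook on b3.
Legal moves for White: Kc5, Ka5, Ka4, Kxb3.
White is in check but has 4 legal moves → neither.

neither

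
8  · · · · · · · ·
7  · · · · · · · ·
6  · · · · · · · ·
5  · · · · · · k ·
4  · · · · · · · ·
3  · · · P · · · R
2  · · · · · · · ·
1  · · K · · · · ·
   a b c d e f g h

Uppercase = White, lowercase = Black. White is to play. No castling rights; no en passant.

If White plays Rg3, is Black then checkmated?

no

After Rg3: black king on g5; in check: yes, from the white rook on g3.
Black has 6 legal replies: Kh6, Kf6, Kh5, Kf5, Kh4, Kf4.
In check but a legal move exists → not checkmate.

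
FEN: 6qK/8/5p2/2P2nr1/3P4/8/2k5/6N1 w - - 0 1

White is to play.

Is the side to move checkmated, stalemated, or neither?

checkmate

White to move; white king on h8.
In check: yes, from the black queen on g8.
King squares — g7: attacked by Nf5; h7: attacked by Qg8; g8: attacked by Rg5.
Legal moves for White: none.
In check with no legal moves → checkmate.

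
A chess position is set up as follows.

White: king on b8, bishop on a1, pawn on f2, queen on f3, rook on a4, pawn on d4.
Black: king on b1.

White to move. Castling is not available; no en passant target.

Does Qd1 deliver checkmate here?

yes

After Qd1: black king on b1; in check: yes, from the white queen on d1.
King squares — a1: attacked by Qd1; c1: attacked by Qd1; a2: attacked by Ra4; b2: attacked by Ba1; c2: attacked by Qd1.
Black has no legal moves → checkmate.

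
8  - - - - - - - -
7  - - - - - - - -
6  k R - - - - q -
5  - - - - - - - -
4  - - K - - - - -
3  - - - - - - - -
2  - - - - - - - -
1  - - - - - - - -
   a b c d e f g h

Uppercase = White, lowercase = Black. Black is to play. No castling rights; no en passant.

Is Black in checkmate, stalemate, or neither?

neither

Black to move; black king on a6.
In check: yes, from the white rook on b6.
King squares — a5: available; b5: attacked by Kc4; b6: available; a7: available; b7: attacked by Rb6.
Legal moves for Black: Ka7, Kxb6, Ka5, Qxb6.
Black is in check but has 4 legal moves → neither.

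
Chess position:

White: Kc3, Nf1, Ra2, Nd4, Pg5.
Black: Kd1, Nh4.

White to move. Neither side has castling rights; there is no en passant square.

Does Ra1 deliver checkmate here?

yes

After Ra1: black king on d1; in check: yes, from the white rook on a1.
King squares — c1: attacked by Ra1; e1: attacked by Ra1; c2: attacked by Kc3; d2: attacked by Nf1; e2: attacked by Nd4.
Black has no legal moves → checkmate.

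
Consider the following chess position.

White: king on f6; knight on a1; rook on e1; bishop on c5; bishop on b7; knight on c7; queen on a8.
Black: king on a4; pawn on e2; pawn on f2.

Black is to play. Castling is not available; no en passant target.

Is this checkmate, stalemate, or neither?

Black to move; black king on a4.
In check: yes, from the white queen on a8.
King squares — a3: attacked by Bc5; b3: attacked by Na1; b4: attacked by Bc5; a5: attacked by Qa8; b5: attacked by Nc7.
Legal moves for Black: none.
In check with no legal moves → checkmate.

checkmate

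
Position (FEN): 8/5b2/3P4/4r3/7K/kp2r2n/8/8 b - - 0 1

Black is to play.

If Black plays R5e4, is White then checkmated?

yes

After R5e4: white king on h4; in check: yes, from the black rook on e4.
King squares — g3: attacked by Re3; h3: attacked by Re3; g4: attacked by Re4; g5: attacked by Nh3; h5: attacked by Bf7.
White has no legal moves → checkmate.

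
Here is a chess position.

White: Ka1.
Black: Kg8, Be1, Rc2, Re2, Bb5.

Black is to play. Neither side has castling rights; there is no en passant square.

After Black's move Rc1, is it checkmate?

After Rc1: white king on a1; in check: yes, from the black rook on c1.
King squares — b1: attacked by Rc1; a2: attacked by Re2; b2: attacked by Re2.
White has no legal moves → checkmate.

yes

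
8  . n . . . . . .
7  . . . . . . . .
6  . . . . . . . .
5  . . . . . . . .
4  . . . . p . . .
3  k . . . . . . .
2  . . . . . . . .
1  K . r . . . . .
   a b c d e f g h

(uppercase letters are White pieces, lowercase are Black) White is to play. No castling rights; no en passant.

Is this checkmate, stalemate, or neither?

checkmate

White to move; white king on a1.
In check: yes, from the black rook on c1.
King squares — b1: attacked by Rc1; a2: attacked by Ka3; b2: attacked by Ka3.
Legal moves for White: none.
In check with no legal moves → checkmate.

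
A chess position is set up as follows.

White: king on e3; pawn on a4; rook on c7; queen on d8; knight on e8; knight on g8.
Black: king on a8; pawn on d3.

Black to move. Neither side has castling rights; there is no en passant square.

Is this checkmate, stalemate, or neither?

checkmate

Black to move; black king on a8.
In check: yes, from the white queen on d8.
King squares — a7: attacked by Rc7; b7: attacked by Rc7; b8: attacked by Qd8.
Legal moves for Black: none.
In check with no legal moves → checkmate.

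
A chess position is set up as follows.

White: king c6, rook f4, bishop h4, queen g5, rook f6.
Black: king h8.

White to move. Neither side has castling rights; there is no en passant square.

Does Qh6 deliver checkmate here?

After Qh6: black king on h8; in check: yes, from the white queen on h6.
Black has 1 legal reply: Kg8.
In check but a legal move exists → not checkmate.

no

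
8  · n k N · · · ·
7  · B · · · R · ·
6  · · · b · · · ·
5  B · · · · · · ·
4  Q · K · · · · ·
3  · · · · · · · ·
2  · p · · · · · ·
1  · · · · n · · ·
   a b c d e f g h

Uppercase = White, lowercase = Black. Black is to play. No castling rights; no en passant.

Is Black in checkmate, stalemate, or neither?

checkmate

Black to move; black king on c8.
In check: yes, from the white bishop on b7.
King squares — b7: attacked by Rf7; c7: attacked by Ba5; d7: attacked by Qa4; b8: own knight; d8: attacked by Ba5.
Legal moves for Black: none.
In check with no legal moves → checkmate.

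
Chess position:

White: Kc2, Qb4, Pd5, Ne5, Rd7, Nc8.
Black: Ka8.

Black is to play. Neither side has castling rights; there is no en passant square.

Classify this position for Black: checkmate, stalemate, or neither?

Black to move; black king on a8.
In check: no.
King squares — a7: attacked by Rd7; b7: attacked by Qb4; b8: attacked by Qb4.
Legal moves for Black: none.
Not in check and no legal moves → stalemate.

stalemate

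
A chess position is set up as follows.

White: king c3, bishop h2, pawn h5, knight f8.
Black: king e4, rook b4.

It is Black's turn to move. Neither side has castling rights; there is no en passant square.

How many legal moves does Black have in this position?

14

Black to move; king on e4.
In check: no.
Legal moves: Kf5, Kd5, Kf3, Ke3, Rb8, Rb7, Rb6, Rb5, Rd4, Rc4+, Ra4, Rb3+, Rb2, Rb1.
Count: 14.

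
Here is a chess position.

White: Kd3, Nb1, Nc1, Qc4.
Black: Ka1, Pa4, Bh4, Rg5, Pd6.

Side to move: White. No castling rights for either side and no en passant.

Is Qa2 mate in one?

After Qa2: black king on a1; in check: yes, from the white queen on a2.
King squares — b1: attacked by Qa2; a2: attacked by Nc1; b2: attacked by Qa2.
Black has no legal moves → checkmate.

yes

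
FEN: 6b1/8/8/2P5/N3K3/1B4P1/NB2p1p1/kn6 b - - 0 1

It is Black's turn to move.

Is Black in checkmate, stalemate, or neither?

Black to move; black king on a1.
In check: yes, from the white bishop on b2.
King squares — b1: own knight; a2: attacked by Bb3; b2: attacked by Na4.
Legal moves for Black: none.
In check with no legal moves → checkmate.

checkmate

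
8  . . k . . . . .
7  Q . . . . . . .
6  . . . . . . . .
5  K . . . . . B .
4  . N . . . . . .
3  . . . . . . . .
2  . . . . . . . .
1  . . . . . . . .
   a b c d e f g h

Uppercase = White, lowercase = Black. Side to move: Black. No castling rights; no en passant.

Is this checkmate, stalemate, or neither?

Black to move; black king on c8.
In check: no.
King squares — b7: attacked by Qa7; c7: attacked by Qa7; d7: attacked by Qa7; b8: attacked by Qa7; d8: attacked by Bg5.
Legal moves for Black: none.
Not in check and no legal moves → stalemate.

stalemate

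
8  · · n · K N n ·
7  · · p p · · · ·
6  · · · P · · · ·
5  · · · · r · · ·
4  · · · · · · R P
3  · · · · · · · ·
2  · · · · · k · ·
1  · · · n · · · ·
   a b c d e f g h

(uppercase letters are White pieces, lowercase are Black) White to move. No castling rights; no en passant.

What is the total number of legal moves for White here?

White to move; king on e8.
In check: yes, from the black rook on e5.
Legal moves: Kd8, Kf7, Kxd7, Ne6.
Count: 4.

4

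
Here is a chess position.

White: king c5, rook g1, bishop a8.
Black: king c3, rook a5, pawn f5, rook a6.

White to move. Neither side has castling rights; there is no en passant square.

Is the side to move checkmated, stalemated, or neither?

checkmate

White to move; white king on c5.
In check: yes, from the black rook on a5.
King squares — b4: attacked by Kc3; c4: attacked by Kc3; d4: attacked by Kc3; b5: attacked by Ra5; d5: attacked by Ra5; b6: attacked by Ra6; c6: attacked by Ra6; d6: attacked by Ra6.
Legal moves for White: none.
In check with no legal moves → checkmate.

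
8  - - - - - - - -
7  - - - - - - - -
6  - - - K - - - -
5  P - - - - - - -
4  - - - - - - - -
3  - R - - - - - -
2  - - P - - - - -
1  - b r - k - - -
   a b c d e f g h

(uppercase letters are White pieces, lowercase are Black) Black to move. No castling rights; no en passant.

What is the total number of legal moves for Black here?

Black to move; king on e1.
In check: no.
Legal moves: Kf2, Ke2, Kd2, Kf1, Kd1, Rxc2, Rd1+, Bxc2, Ba2.
Count: 9.

9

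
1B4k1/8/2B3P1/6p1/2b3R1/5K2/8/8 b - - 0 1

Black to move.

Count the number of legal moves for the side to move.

13

Black to move; king on g8.
In check: no.
Legal moves: Kh8, Kf8, Kg7, Bf7, Be6, Ba6, Bd5+, Bb5, Bd3, Bb3, Be2+, Ba2, Bf1.
Count: 13.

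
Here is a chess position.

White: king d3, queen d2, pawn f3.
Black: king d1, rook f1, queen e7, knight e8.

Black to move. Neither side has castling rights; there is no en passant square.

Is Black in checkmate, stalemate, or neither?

checkmate

Black to move; black king on d1.
In check: yes, from the white queen on d2.
King squares — c1: attacked by Qd2; e1: attacked by Qd2; c2: attacked by Qd2; d2: attacked by Kd3; e2: attacked by Qd2.
Legal moves for Black: none.
In check with no legal moves → checkmate.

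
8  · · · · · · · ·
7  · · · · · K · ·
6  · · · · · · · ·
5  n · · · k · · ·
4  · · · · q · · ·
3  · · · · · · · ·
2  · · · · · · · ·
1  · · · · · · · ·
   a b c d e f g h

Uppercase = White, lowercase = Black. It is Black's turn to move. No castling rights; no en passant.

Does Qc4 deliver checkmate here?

After Qc4: white king on f7; in check: yes, from the black queen on c4.
White has 5 legal replies: Kf8, Ke8, Kg7, Ke7, Kg6.
In check but a legal move exists → not checkmate.

no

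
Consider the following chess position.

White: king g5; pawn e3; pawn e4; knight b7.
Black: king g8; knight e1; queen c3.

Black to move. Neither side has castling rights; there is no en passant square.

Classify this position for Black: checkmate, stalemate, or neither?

Black to move; black king on g8.
In check: no.
Legal moves for Black include: Kh8, Kf8, Kh7, Kg7, Kf7, Qh8, Qc8, Qg7+, Qc7, Qf6+, Qc6, Qe5+, Qc5+, Qa5+, Qd4, Qc4, Qb4, Qxe3+, ... (list truncated; more exist).
Black has legal moves and is not in check → neither.

neither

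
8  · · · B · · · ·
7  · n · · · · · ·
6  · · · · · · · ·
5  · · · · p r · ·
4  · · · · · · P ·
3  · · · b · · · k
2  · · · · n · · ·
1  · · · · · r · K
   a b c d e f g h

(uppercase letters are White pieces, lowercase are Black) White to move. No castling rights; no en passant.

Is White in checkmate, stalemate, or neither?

White to move; white king on h1.
In check: yes, from the black rook on f1.
King squares — g1: attacked by Rf1; g2: attacked by Kh3; h2: attacked by Kh3.
Legal moves for White: none.
In check with no legal moves → checkmate.

checkmate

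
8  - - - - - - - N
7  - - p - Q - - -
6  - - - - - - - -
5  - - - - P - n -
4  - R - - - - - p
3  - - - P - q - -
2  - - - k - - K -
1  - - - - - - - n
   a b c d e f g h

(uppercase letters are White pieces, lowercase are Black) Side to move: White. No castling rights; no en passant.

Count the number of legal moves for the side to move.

2

White to move; king on g2.
In check: yes, from the black queen on f3.
Legal moves: Kh2, Kg1.
Count: 2.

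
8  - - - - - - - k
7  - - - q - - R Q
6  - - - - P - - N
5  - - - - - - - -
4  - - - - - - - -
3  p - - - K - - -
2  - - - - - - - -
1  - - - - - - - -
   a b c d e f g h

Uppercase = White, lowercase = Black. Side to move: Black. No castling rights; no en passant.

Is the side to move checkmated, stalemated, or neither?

Black to move; black king on h8.
In check: yes, from the white queen on h7.
King squares — g7: attacked by Qh7; h7: attacked by Rg7; g8: attacked by Nh6.
Legal moves for Black: none.
In check with no legal moves → checkmate.

checkmate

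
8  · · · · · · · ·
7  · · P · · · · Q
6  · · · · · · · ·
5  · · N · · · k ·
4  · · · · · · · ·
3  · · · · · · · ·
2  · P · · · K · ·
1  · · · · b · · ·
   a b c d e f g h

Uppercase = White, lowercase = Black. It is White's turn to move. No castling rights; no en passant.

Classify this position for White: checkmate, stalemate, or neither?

neither

White to move; white king on f2.
In check: yes, from the black bishop on e1.
King squares — e1: available; f1: available; g1: available; e2: available; g2: available; e3: available; f3: available; g3: attacked by Be1.
Legal moves for White: Kf3, Ke3, Kg2, Ke2, Kg1, Kf1, Kxe1.
White is in check but has 7 legal moves → neither.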